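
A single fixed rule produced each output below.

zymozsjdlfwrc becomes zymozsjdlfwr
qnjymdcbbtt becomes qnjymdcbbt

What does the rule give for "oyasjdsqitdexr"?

Rule — delete the last character.
On "oyasjdsqitdexr" that produces "oyasjdsqitdex".

oyasjdsqitdex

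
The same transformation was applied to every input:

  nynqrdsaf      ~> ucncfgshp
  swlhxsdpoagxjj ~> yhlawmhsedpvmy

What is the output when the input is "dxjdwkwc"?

Each output is the input with this applied: move the last character to the front, then shift every letter 11 places backward in the alphabet (wrapping around).
On "dxjdwkwc" that produces "rsmyslzl".

rsmyslzl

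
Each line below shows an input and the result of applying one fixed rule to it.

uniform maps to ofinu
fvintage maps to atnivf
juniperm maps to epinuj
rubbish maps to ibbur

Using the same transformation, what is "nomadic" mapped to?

In each case the input is transformed by: delete the last 2 characters, then reverse the string.
Working it through for "nomadic": intermediate "nomad", final "damon".
(Check on "fvintage": → "fvinta" → "atnivf" ✓)

damon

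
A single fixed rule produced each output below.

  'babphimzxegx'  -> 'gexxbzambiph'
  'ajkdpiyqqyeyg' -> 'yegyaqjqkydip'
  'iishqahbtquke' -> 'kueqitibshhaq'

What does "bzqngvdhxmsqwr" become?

Rule — move the last 2 characters to the front (rotate right by 2), then take characters alternately from the front and the back (1st, last, 2nd, 2nd-last, ...).
"bzqngvdhxmsqwr" → "wrbzqngvdhxmsq" → "wqrsbmzxqhndgv".
(Check on "ajkdpiyqqyeyg": → "ygajkdpiyqqye" → "yegyaqjqkydip" ✓)

wqrsbmzxqhndgv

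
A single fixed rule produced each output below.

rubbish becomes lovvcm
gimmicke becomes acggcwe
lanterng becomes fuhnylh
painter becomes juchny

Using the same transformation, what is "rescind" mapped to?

lymwch

What's happening: delete the last character, then shift every letter 6 places backward in the alphabet (wrapping around).
On "rescind": the first step gives "rescin", and the second then gives "lymwch".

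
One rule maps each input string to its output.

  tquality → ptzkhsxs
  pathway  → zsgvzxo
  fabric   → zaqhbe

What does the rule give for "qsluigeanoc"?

rkthfdzmnbp

Each output is the input with this applied: shift every letter 1 place backward in the alphabet (wrapping around), then move the first character to the end.
Doing the same to "qsluigeanoc": "rkthfdzmnbp".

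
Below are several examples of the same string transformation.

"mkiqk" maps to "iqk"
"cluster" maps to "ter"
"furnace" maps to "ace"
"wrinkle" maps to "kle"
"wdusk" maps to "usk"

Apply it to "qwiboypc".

The transformation: keep only the last 3 characters.
For "qwiboypc" the result is "ypc".

ypc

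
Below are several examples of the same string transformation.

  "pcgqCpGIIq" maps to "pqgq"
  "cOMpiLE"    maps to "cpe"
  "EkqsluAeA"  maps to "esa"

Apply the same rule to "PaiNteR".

Each output is the input with this applied: keep one character in every 3, starting at position 1 (positions 1st, 4th, 7th, ...), then convert every letter to lowercase.
For "PaiNteR", step one produces "PNR"; step two turns that into "pnr".

pnr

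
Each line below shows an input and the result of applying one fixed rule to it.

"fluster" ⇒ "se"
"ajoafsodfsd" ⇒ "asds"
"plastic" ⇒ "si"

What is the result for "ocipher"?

pe

What's happening: delete the first 2 characters, then keep every other character starting from the second (positions 2nd, 4th, 6th, ...).
Applying that to "ocipher" gives "pe".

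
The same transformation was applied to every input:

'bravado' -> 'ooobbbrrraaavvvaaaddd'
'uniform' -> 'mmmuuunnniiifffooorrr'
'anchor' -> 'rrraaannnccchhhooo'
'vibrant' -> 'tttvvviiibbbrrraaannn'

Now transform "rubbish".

The pattern: move the last character to the front, then repeat every character 3 times.
Doing the same to "rubbish": "hhhrrruuubbbbbbiiisss".

hhhrrruuubbbbbbiiisss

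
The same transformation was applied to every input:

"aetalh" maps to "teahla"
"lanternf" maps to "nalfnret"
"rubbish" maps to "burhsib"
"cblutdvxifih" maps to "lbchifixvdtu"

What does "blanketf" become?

What's happening: move the first 3 characters to the end (rotate left by 3), then reverse the string.
"blanketf" → "nketfbla" → "albftekn".

albftekn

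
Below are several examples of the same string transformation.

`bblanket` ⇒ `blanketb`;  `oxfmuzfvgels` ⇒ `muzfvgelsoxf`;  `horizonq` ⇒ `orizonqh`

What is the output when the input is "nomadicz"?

omadiczn

The rule is to swap the front and back halves of the string, then move the last 3 characters to the front (rotate right by 3).
Applying both steps to "nomadicz": "dicznoma", then "omadiczn".
(Check on "horizonq": → "zonqhori" → "orizonqh" ✓)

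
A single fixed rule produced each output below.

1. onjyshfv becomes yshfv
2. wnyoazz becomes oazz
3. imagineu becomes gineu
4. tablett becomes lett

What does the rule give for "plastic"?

The pattern: delete the first 3 characters.
On "plastic" that produces "stic".

stic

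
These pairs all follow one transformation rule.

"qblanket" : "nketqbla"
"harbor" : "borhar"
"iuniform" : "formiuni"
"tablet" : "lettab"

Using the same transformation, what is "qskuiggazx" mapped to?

In each case the input is transformed by: swap the front and back halves of the string.
On "qskuiggazx" that produces "ggazxqskui".

ggazxqskui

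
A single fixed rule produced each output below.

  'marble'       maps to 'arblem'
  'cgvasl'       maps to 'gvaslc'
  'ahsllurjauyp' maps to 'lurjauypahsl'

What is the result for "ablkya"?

blkyaa

Each output is the input with this applied: move the last 2 characters to the front (rotate right by 2), then swap the front and back halves of the string.
On "ablkya": the first step gives "yaablk", and the second then gives "blkyaa".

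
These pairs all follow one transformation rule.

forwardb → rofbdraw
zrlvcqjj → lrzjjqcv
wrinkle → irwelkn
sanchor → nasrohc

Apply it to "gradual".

In each case the input is transformed by: move the first 3 characters to the end (rotate left by 3), then reverse the string.
Starting from "gradual": after the first operation, "dualgra"; after the second, "arglaud".

arglaud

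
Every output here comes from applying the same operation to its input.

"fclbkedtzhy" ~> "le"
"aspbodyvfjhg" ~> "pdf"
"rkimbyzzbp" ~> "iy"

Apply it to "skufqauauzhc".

uau

What's happening: delete the last 3 characters, then keep one character in every 3, starting at position 3 (positions 3rd, 6th, 9th, ...).
Working it through for "skufqauauzhc": intermediate "skufqauau", final "uau".
(Check on "fclbkedtzhy": → "fclbkedt" → "le" ✓)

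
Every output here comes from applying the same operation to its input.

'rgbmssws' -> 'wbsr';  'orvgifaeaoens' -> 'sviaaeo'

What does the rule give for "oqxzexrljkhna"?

axerjho

Looking at the pairs, the operation is to keep every other character starting from the first (positions 1st, 3rd, 5th, ...), then swap the first and last characters.
For "oqxzexrljkhna", step one produces "oxerjha"; step two turns that into "axerjho".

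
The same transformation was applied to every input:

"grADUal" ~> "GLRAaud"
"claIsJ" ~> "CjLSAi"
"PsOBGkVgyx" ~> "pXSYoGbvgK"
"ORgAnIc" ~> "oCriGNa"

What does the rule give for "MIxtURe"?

The pattern: take characters alternately from the front and the back (1st, last, 2nd, 2nd-last, ...), then flip the case of every letter.
Starting from "MIxtURe": after the first operation, "MeIRxUt"; after the second, "mEirXuT".

mEirXuT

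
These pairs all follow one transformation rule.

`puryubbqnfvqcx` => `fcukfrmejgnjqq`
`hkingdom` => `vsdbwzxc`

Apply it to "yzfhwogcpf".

Each output is the input with this applied: shift every letter 11 places backward in the alphabet (wrapping around), then swap the front and back halves of the string.
On "yzfhwogcpf": the first step gives "nouwldvreu", and the second then gives "dvreunouwl".

dvreunouwl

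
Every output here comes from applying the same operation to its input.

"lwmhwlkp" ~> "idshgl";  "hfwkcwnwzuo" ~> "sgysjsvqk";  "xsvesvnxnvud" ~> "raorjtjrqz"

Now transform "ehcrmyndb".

yniujzx

Rule — shift every letter 4 places backward in the alphabet (wrapping around), then delete the first 2 characters.
Working it through for "ehcrmyndb": intermediate "adyniujzx", final "yniujzx".
(Check on "hfwkcwnwzuo": → "dbsgysjsvqk" → "sgysjsvqk" ✓)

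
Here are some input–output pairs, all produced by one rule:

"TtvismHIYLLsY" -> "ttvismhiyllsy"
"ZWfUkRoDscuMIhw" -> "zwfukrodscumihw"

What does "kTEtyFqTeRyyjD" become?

ktetyfqteryyjd

The transformation: convert every letter to lowercase.
Doing the same to "kTEtyFqTeRyyjD": "ktetyfqteryyjd".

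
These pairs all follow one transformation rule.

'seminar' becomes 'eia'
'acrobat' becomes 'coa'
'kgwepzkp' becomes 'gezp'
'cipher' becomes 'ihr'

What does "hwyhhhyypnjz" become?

whhynz

What's happening: keep every other character starting from the second (positions 2nd, 4th, 6th, ...).
On "hwyhhhyypnjz" that produces "whhynz".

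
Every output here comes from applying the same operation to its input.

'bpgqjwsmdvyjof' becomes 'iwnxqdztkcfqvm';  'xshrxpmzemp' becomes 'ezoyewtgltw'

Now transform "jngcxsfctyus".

qunjezmjafbz

Each output is the input with this applied: shift every letter 7 places forward in the alphabet (wrapping around).
Doing the same to "jngcxsfctyus": "qunjezmjafbz".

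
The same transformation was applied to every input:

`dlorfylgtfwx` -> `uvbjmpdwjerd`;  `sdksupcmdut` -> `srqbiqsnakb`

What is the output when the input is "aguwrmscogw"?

euyesupkqam

Looking at the pairs, the operation is to move the last 2 characters to the front (rotate right by 2), then shift every letter 2 places backward in the alphabet (wrapping around).
On "aguwrmscogw": the first step gives "gwaguwrmsco", and the second then gives "euyesupkqam".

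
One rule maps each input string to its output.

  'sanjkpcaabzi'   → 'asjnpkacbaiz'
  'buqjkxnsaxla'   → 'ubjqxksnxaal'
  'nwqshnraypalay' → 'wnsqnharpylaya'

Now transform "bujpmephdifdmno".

Looking at the pairs, the operation is to swap each adjacent pair of characters (1↔2, 3↔4, ...).
Doing the same to "bujpmephdifdmno": "ubpjemhpiddfnmo".

ubpjemhpiddfnmo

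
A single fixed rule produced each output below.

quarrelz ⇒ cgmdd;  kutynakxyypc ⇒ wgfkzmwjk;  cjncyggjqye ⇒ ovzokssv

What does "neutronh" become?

zqgfd

The rule is to shift every letter 12 places forward in the alphabet (wrapping around), then delete the last 3 characters.
Applying that to "neutronh" gives "zqgfd".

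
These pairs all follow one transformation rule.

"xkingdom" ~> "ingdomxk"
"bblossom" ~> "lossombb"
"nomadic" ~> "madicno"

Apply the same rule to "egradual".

radualeg

The pattern: move the first 2 characters to the end (rotate left by 2).
"egradual" → "radualeg".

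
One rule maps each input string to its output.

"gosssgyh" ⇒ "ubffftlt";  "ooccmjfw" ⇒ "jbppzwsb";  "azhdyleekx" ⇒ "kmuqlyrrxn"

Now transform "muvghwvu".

Rule — swap the first and last characters, then shift every letter 13 places forward in the alphabet (wrapping around) — i.e. ROT13.
Starting from "muvghwvu": after the first operation, "uuvghwvm"; after the second, "hhitujiz".

hhitujiz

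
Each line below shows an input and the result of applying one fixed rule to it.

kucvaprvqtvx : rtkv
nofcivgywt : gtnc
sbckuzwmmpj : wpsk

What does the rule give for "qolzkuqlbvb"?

qvqz

Rule — keep one character in every 3, starting at position 1 (positions 1st, 4th, 7th, ...), then move the last 2 characters to the front (rotate right by 2).
Applying both steps to "qolzkuqlbvb": "qzqv", then "qvqz".
(Check on "kucvaprvqtvx": → "kvrt" → "rtkv" ✓)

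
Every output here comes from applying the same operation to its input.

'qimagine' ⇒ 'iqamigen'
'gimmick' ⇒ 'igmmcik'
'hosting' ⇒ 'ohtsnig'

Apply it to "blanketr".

Each output is the input with this applied: swap each adjacent pair of characters (1↔2, 3↔4, ...).
Applying that to "blanketr" gives "lbnaekrt".

lbnaekrt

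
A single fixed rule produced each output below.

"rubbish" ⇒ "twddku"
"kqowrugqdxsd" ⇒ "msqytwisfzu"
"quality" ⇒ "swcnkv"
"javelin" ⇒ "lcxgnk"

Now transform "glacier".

Rule — delete the last character, then shift every letter 2 places forward in the alphabet (wrapping around).
For "glacier", step one produces "glacie"; step two turns that into "incekg".
(Check on "quality": → "qualit" → "swcnkv" ✓)

incekg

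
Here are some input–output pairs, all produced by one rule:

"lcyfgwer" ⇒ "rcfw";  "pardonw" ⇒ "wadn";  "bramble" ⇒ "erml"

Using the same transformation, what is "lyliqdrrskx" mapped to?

The pattern: move the last character to the front, then keep every other character starting from the first (positions 1st, 3rd, 5th, ...).
Applying both steps to "lyliqdrrskx": "xlyliqdrrsk", then "xyidrk".
(Check on "bramble": → "ebrambl" → "erml" ✓)

xyidrk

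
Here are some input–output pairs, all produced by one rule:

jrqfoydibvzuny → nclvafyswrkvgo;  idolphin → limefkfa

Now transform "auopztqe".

lmwqnbxr

Looking at the pairs, the operation is to move the first 2 characters to the end (rotate left by 2), then shift every letter 3 places backward in the alphabet (wrapping around).
Applying both steps to "auopztqe": "opztqeau", then "lmwqnbxr".
(Check on "jrqfoydibvzuny": → "qfoydibvzunyjr" → "nclvafyswrkvgo" ✓)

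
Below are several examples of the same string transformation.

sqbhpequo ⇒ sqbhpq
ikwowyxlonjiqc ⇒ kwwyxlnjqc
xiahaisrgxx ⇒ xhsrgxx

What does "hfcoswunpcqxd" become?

In each case the input is transformed by: remove every vowel.
"hfcoswunpcqxd" → "hfcswnpcqxd".

hfcswnpcqxd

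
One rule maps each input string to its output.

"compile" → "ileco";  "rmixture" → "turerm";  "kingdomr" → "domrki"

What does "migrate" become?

atemi

The transformation: move the first 2 characters to the end (rotate left by 2), then delete the first 2 characters.
"migrate" → "atemi".
(Check on "compile": → "mpileco" → "ileco" ✓)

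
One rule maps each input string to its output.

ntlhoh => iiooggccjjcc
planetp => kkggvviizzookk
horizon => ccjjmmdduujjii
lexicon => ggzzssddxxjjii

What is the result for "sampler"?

Rule — double every character, then shift every letter 5 places backward in the alphabet (wrapping around).
For "sampler", step one produces "ssaammpplleerr"; step two turns that into "nnvvhhkkggzzmm".

nnvvhhkkggzzmm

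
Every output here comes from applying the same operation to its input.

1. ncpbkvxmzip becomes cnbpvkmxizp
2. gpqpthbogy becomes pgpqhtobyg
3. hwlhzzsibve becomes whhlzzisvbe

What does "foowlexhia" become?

Rule — swap each adjacent pair of characters (1↔2, 3↔4, ...).
Applying that to "foowlexhia" gives "ofwoelhxai".

ofwoelhxai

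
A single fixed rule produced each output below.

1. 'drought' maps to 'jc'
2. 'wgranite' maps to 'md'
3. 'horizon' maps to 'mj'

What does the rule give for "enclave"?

Rule — shift every letter 5 places backward in the alphabet (wrapping around), then keep one character in every 3, starting at position 3 (positions 3rd, 6th, 9th, ...).
Working it through for "enclave": intermediate "zixgvqz", final "xq".

xq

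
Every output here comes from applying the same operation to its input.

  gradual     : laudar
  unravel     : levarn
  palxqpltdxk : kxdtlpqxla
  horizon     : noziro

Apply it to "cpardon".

nodrap

What's happening: reverse the string, then delete the last character.
On "cpardon": the first step gives "nodrapc", and the second then gives "nodrap".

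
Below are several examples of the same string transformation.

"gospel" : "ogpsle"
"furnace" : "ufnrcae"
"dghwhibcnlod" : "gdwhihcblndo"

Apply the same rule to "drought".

rduohgt

Looking at the pairs, the operation is to swap each adjacent pair of characters (1↔2, 3↔4, ...).
"drought" → "rduohgt".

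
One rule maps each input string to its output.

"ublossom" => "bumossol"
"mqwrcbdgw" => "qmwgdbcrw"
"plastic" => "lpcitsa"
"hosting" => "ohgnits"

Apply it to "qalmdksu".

In each case the input is transformed by: move the first 2 characters to the end (rotate left by 2), then reverse the string.
On "qalmdksu": the first step gives "lmdksuqa", and the second then gives "aquskdml".
(Check on "hosting": → "stingho" → "ohgnits" ✓)

aquskdml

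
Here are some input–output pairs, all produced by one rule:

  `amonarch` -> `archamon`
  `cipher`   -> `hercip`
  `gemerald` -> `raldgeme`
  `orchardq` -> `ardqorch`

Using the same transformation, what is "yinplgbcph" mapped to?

What's happening: swap the front and back halves of the string.
"yinplgbcph" → "gbcphyinpl".

gbcphyinpl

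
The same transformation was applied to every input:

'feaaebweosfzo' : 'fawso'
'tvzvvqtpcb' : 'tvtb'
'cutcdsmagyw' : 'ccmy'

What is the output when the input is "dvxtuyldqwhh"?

Looking at the pairs, the operation is to keep one character in every 3, starting at position 1 (positions 1st, 4th, 7th, ...).
On "dvxtuyldqwhh" that produces "dtlw".

dtlw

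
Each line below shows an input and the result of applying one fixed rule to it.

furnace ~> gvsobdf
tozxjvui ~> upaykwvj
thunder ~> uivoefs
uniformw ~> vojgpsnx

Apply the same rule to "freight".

Rule — shift every letter 1 place forward in the alphabet (wrapping around).
So "freight" becomes "gsfjhiu".

gsfjhiu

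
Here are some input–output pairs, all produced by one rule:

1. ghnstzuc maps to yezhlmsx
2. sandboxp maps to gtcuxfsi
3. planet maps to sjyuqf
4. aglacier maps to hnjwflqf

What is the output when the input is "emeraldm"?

fqirjrjw

The pattern: swap the front and back halves of the string, then shift every letter 5 places forward in the alphabet (wrapping around).
For "emeraldm", step one produces "aldmemer"; step two turns that into "fqirjrjw".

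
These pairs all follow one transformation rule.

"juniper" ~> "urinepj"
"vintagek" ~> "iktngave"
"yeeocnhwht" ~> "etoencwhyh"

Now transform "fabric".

acrbfi

Looking at the pairs, the operation is to swap the first and last characters, then swap each adjacent pair of characters (1↔2, 3↔4, ...).
For "fabric", step one produces "cabrif"; step two turns that into "acrbfi".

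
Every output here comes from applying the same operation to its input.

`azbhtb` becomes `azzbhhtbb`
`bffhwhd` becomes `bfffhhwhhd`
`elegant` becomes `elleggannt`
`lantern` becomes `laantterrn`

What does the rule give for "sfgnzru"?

The transformation: repeat every character 3 times, then keep every other character starting from the second (positions 2nd, 4th, 6th, ...).
For "sfgnzru", step one produces "sssfffgggnnnzzzrrruuu"; step two turns that into "sffgnnzrru".

sffgnnzrru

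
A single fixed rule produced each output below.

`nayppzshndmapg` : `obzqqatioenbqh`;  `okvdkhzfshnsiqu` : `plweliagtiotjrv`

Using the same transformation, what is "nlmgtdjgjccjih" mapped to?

omnhuekhkddkji

What's happening: shift every letter 1 place forward in the alphabet (wrapping around).
So "nlmgtdjgjccjih" becomes "omnhuekhkddkji".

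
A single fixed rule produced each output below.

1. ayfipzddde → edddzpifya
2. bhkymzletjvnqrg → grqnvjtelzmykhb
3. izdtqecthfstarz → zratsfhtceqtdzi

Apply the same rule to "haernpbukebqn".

nqbekubpnreah

The pattern: reverse the string.
Applying that to "haernpbukebqn" gives "nqbekubpnreah".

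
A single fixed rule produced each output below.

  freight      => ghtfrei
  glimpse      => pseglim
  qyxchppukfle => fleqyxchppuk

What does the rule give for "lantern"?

ernlant

Looking at the pairs, the operation is to move the last 3 characters to the front (rotate right by 3).
Applying that to "lantern" gives "ernlant".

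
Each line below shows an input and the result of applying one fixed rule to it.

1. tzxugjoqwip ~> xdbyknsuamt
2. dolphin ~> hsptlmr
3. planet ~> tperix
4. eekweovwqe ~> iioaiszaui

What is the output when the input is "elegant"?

The pattern: shift every letter 4 places forward in the alphabet (wrapping around).
For "elegant" the result is "ipikerx".

ipikerx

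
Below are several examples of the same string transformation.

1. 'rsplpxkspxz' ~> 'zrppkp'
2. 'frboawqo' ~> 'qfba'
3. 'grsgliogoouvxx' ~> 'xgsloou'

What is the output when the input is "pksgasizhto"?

What's happening: keep every other character starting from the first (positions 1st, 3rd, 5th, ...), then move the last character to the front.
Working it through for "pksgasizhto": intermediate "psaiho", final "opsaih".
(Check on "grsgliogoouvxx": → "gslooux" → "xgsloou" ✓)

opsaih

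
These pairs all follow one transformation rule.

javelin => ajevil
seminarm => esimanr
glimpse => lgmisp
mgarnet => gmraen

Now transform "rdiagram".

Rule — delete the last character, then swap each adjacent pair of characters (1↔2, 3↔4, ...).
Starting from "rdiagram": after the first operation, "rdiagra"; after the second, "drairga".

drairga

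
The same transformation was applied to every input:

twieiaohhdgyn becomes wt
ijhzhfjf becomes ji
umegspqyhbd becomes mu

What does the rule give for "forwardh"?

of

Each output is the input with this applied: swap each adjacent pair of characters (1↔2, 3↔4, ...), then keep only the first 2 characters.
Starting from "forwardh": after the first operation, "ofwrrahd"; after the second, "of".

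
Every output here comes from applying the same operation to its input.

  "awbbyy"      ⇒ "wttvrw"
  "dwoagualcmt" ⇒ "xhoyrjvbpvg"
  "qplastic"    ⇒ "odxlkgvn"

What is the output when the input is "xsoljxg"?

The rule is to shift every letter 5 places backward in the alphabet (wrapping around), then move the last 3 characters to the front (rotate right by 3).
Applying both steps to "xsoljxg": "snjgesb", then "esbsnjg".

esbsnjg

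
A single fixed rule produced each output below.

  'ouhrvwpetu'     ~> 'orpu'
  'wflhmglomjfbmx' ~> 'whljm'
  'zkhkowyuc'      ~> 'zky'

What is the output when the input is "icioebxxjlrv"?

In each case the input is transformed by: keep one character in every 3, starting at position 1 (positions 1st, 4th, 7th, ...).
On "icioebxxjlrv" that produces "ioxl".

ioxl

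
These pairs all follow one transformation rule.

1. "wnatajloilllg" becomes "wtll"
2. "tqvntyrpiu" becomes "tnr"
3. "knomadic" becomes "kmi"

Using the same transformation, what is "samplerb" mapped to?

spr

In each case the input is transformed by: delete the last character, then keep one character in every 3, starting at position 1 (positions 1st, 4th, 7th, ...).
Applying both steps to "samplerb": "sampler", then "spr".
(Check on "wnatajloilllg": → "wnatajloilll" → "wtll" ✓)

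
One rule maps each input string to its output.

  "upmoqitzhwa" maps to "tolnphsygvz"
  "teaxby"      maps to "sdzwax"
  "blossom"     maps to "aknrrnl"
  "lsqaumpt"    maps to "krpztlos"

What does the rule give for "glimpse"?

Looking at the pairs, the operation is to shift every letter 1 place backward in the alphabet (wrapping around).
Doing the same to "glimpse": "fkhlord".

fkhlord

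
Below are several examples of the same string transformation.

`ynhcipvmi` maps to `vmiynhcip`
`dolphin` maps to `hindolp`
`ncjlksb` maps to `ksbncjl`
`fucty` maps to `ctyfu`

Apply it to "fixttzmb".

zmbfixtt

What's happening: move the last 3 characters to the front (rotate right by 3).
So "fixttzmb" becomes "zmbfixtt".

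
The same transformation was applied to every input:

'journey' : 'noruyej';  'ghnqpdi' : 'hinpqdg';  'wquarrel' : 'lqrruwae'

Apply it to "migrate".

gimrtae

Rule — sort the characters into alphabetical order, then move the first 2 characters to the end (rotate left by 2).
So "migrate" becomes "gimrtae".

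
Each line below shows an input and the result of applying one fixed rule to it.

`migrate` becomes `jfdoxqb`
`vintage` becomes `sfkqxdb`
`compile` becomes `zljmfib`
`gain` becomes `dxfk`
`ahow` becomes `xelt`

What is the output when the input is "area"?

xobx

The pattern: shift every letter 3 places backward in the alphabet (wrapping around).
"area" → "xobx".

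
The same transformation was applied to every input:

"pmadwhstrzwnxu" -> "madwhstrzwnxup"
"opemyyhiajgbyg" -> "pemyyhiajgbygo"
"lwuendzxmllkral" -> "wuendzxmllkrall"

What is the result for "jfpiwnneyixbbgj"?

fpiwnneyixbbgjj

Looking at the pairs, the operation is to move the first character to the end.
So "jfpiwnneyixbbgj" becomes "fpiwnneyixbbgjj".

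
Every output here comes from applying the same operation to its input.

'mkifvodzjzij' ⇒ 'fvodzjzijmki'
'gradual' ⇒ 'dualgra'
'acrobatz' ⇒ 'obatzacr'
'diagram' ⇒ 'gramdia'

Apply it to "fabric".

ricfab

The pattern: move the first 3 characters to the end (rotate left by 3).
For "fabric" the result is "ricfab".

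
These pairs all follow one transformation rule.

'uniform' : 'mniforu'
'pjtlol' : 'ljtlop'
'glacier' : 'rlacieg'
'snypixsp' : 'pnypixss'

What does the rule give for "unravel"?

lnraveu

The rule is to swap the first and last characters.
Doing the same to "unravel": "lnraveu".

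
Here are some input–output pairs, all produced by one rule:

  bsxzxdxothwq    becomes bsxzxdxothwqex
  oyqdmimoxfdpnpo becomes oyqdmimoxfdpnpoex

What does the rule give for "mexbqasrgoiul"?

mexbqasrgoiulex

Each output is the input with this applied: append "ex".
Applying that to "mexbqasrgoiul" gives "mexbqasrgoiulex".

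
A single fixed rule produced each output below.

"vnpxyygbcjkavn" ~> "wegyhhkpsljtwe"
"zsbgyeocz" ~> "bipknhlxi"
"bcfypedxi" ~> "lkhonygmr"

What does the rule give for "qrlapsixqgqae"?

Each output is the input with this applied: shift every letter 9 places forward in the alphabet (wrapping around), then swap each adjacent pair of characters (1↔2, 3↔4, ...).
For "qrlapsixqgqae" the result is "azjubygrpzjzn".
(Check on "zsbgyeocz": → "ibkphnxli" → "bipknhlxi" ✓)

azjubygrpzjzn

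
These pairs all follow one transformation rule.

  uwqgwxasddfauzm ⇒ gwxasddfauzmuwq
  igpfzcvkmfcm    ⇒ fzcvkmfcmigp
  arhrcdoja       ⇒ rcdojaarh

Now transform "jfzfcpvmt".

In each case the input is transformed by: move the first 3 characters to the end (rotate left by 3).
On "jfzfcpvmt" that produces "fcpvmtjfz".

fcpvmtjfz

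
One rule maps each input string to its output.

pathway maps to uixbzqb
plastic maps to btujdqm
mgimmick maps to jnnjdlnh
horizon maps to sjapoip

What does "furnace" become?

sobdfgv

Looking at the pairs, the operation is to move the first 2 characters to the end (rotate left by 2), then shift every letter 1 place forward in the alphabet (wrapping around).
On "furnace": the first step gives "rnacefu", and the second then gives "sobdfgv".
(Check on "horizon": → "rizonho" → "sjapoip" ✓)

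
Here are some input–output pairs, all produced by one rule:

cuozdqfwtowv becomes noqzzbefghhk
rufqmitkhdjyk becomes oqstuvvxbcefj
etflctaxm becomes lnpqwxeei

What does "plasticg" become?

lnrtwade

Each output is the input with this applied: sort the characters into alphabetical order, then shift every letter 11 places forward in the alphabet (wrapping around).
"plasticg" → "acgilpst" → "lnrtwade".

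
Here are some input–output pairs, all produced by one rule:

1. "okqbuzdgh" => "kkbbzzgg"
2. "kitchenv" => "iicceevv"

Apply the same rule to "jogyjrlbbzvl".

Rule — keep every other character starting from the second (positions 2nd, 4th, 6th, ...), then double every character.
Starting from "jogyjrlbbzvl": after the first operation, "oyrbzl"; after the second, "ooyyrrbbzzll".

ooyyrrbbzzll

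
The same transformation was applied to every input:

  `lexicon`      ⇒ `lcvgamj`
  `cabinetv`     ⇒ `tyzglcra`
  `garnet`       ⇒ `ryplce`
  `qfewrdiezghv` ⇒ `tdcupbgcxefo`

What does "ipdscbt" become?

rnbqazg

The rule is to shift every letter 2 places backward in the alphabet (wrapping around), then swap the first and last characters.
Working it through for "ipdscbt": intermediate "gnbqazr", final "rnbqazg".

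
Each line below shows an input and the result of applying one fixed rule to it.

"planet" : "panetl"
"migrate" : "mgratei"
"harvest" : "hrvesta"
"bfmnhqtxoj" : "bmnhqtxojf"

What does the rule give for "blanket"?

banketl

Rule — move the first character to the end, then swap the first and last characters.
So "blanket" becomes "banketl".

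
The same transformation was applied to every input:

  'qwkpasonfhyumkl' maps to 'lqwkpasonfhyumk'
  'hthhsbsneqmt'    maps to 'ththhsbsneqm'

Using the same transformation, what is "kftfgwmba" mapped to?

akftfgwmb

The pattern: move the last character to the front.
Applying that to "kftfgwmba" gives "akftfgwmb".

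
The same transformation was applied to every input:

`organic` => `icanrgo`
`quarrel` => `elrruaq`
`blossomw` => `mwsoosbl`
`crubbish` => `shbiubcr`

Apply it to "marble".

Looking at the pairs, the operation is to reverse the string, then swap each adjacent pair of characters (1↔2, 3↔4, ...).
Starting from "marble": after the first operation, "elbram"; after the second, "lerbma".
(Check on "quarrel": → "lerrauq" → "elrruaq" ✓)

lerbma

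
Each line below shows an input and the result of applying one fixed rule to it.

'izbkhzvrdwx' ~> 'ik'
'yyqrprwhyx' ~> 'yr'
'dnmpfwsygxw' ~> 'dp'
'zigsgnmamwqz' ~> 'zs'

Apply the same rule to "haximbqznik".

In each case the input is transformed by: keep one character in every 3, starting at position 1 (positions 1st, 4th, 7th, ...), then delete the last 2 characters.
Applying both steps to "haximbqznik": "hiqi", then "hi".

hi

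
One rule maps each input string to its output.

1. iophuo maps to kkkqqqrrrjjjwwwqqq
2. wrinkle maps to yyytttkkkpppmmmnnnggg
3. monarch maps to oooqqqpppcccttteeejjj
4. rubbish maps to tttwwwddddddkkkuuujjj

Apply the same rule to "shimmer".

uuujjjkkkoooooogggttt

The transformation: shift every letter 2 places forward in the alphabet (wrapping around), then repeat every character 3 times.
Working it through for "shimmer": intermediate "ujkoogt", final "uuujjjkkkoooooogggttt".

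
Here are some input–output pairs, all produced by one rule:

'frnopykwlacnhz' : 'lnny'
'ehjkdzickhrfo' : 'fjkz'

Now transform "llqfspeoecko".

eopq

The rule is to keep one character in every 3, starting at position 3 (positions 3rd, 6th, 9th, ...), then sort the characters into alphabetical order.
On "llqfspeoecko": the first step gives "qpeo", and the second then gives "eopq".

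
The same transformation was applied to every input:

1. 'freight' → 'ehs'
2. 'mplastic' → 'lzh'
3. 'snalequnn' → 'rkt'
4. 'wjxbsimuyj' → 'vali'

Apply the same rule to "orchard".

ngc

Each output is the input with this applied: shift every letter 1 place backward in the alphabet (wrapping around), then keep one character in every 3, starting at position 1 (positions 1st, 4th, 7th, ...).
On "orchard": the first step gives "nqbgzqc", and the second then gives "ngc".
(Check on "wjxbsimuyj": → "viwarhltxi" → "vali" ✓)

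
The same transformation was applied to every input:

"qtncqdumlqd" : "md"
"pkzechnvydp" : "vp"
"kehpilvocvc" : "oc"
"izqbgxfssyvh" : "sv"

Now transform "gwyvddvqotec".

The rule is to keep one character in every 3, starting at position 2 (positions 2nd, 5th, 8th, ...), then delete the first 2 characters.
Applying both steps to "gwyvddvqotec": "wdqe", then "qe".

qe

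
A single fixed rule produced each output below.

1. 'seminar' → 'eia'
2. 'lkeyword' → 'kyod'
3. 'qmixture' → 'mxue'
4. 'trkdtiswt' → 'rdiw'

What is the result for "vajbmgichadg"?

The rule is to keep every other character starting from the second (positions 2nd, 4th, 6th, ...).
Applying that to "vajbmgichadg" gives "abgcag".

abgcag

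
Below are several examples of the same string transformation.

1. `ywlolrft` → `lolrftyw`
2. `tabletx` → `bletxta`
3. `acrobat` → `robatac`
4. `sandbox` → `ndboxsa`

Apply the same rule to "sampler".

The pattern: move the first 2 characters to the end (rotate left by 2).
On "sampler" that produces "mplersa".

mplersa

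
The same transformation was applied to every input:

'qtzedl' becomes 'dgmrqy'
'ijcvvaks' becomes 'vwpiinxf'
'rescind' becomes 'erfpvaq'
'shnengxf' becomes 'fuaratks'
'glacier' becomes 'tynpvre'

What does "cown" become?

pbja

What's happening: shift every letter 13 places forward in the alphabet (wrapping around) — i.e. ROT13.
Doing the same to "cown": "pbja".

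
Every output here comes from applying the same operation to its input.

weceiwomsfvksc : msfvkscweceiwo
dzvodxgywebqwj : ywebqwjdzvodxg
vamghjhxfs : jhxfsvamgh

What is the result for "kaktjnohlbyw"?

ohlbywkaktjn

Looking at the pairs, the operation is to swap the front and back halves of the string.
On "kaktjnohlbyw" that produces "ohlbywkaktjn".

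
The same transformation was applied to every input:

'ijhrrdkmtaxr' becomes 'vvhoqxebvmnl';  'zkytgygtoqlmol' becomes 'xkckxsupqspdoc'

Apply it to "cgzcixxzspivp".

The pattern: move the first 3 characters to the end (rotate left by 3), then shift every letter 4 places forward in the alphabet (wrapping around).
Starting from "cgzcixxzspivp": after the first operation, "cixxzspivpcgz"; after the second, "gmbbdwtmztgkd".

gmbbdwtmztgkd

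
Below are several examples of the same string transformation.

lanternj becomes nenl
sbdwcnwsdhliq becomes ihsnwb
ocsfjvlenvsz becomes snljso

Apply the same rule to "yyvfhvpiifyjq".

Each output is the input with this applied: reverse the string, then keep every other character starting from the second (positions 2nd, 4th, 6th, ...).
For "yyvfhvpiifyjq" the result is "jfivfy".

jfivfy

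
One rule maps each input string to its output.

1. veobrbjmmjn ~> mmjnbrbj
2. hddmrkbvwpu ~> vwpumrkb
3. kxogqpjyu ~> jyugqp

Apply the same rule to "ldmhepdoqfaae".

qfaaehepdo

The transformation: delete the first 3 characters, then swap the front and back halves of the string.
Starting from "ldmhepdoqfaae": after the first operation, "hepdoqfaae"; after the second, "qfaaehepdo".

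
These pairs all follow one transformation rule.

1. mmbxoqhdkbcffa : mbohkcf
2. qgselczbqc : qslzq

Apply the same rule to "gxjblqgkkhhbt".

What's happening: keep every other character starting from the first (positions 1st, 3rd, 5th, ...).
For "gxjblqgkkhhbt" the result is "gjlgkht".

gjlgkht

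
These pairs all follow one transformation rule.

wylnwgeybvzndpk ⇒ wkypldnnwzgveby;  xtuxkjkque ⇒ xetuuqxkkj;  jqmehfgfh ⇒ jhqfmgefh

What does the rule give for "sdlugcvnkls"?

Rule — take characters alternately from the front and the back (1st, last, 2nd, 2nd-last, ...).
So "sdlugcvnkls" becomes "ssdllkungvc".

ssdllkungvc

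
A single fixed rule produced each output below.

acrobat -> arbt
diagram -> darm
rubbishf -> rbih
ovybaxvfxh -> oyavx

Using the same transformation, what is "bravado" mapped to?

baao

In each case the input is transformed by: keep every other character starting from the first (positions 1st, 3rd, 5th, ...).
On "bravado" that produces "baao".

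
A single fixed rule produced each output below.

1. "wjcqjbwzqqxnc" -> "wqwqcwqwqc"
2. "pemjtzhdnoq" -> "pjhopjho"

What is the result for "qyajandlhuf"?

qjduqjdu

In each case the input is transformed by: keep one character in every 3, starting at position 1 (positions 1st, 4th, 7th, ...), then write the whole string twice.
Applying both steps to "qyajandlhuf": "qjdu", then "qjduqjdu".
(Check on "wjcqjbwzqqxnc": → "wqwqc" → "wqwqcwqwqc" ✓)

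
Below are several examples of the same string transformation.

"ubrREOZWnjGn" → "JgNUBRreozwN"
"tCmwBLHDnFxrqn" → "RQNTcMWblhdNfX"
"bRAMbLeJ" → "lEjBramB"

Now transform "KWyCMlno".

LNOkwYcm

Each output is the input with this applied: move the last 3 characters to the front (rotate right by 3), then flip the case of every letter.
Applying both steps to "KWyCMlno": "lnoKWyCM", then "LNOkwYcm".
(Check on "bRAMbLeJ": → "LeJbRAMb" → "lEjBramB" ✓)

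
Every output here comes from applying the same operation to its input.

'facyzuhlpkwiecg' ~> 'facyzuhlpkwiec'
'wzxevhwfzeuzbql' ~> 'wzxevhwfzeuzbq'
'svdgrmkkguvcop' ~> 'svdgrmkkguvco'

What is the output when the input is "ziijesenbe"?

ziijesenb

Rule — delete the last character.
On "ziijesenbe" that produces "ziijesenb".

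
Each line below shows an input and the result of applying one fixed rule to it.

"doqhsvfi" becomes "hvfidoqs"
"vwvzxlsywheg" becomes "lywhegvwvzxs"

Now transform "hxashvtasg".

Each output is the input with this applied: swap the front and back halves of the string, then swap the first and last characters.
Working it through for "hxashvtasg": intermediate "vtasghxash", final "htasghxasv".

htasghxasv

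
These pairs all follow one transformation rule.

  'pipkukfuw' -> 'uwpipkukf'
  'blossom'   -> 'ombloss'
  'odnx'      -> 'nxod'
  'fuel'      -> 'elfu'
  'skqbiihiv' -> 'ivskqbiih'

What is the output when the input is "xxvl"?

vlxx

Each output is the input with this applied: move the last 2 characters to the front (rotate right by 2).
So "xxvl" becomes "vlxx".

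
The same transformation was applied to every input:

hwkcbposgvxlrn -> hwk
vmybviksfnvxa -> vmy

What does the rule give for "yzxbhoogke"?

yzx

Rule — keep only the first 3 characters.
So "yzxbhoogke" becomes "yzx".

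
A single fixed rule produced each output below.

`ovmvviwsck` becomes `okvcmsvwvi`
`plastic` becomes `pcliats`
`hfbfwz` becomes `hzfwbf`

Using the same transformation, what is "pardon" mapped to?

pnaord

In each case the input is transformed by: take characters alternately from the front and the back (1st, last, 2nd, 2nd-last, ...).
For "pardon" the result is "pnaord".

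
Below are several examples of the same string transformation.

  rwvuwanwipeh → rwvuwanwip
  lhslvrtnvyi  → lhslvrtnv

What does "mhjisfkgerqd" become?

mhjisfkger

Rule — delete the last 2 characters.
Doing the same to "mhjisfkgerqd": "mhjisfkger".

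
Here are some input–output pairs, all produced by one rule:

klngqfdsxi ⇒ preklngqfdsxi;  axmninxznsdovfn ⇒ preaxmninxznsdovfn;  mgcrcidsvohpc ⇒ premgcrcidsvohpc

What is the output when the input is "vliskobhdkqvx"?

prevliskobhdkqvx

The transformation: prepend "pre".
Doing the same to "vliskobhdkqvx": "prevliskobhdkqvx".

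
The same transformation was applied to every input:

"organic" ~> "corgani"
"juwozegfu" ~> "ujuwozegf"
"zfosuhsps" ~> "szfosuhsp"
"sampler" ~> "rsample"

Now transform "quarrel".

Rule — move the last character to the front.
For "quarrel" the result is "lquarre".

lquarre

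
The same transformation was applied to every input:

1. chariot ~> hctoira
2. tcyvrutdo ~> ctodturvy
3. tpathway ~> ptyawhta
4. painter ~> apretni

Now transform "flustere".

lferetsu

Rule — move the first 2 characters to the end (rotate left by 2), then reverse the string.
On "flustere": the first step gives "usterefl", and the second then gives "lferetsu".
(Check on "painter": → "interpa" → "apretni" ✓)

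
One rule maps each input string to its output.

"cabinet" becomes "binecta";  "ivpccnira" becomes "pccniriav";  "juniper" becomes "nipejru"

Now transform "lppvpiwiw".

pvpiwilwp

The pattern: swap the first and last characters, then move the first 2 characters to the end (rotate left by 2).
So "lppvpiwiw" becomes "pvpiwilwp".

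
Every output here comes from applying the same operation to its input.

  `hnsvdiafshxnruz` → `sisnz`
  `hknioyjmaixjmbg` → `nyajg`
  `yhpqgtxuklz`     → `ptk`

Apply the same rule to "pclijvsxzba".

lvz

The transformation: keep one character in every 3, starting at position 3 (positions 3rd, 6th, 9th, ...).
So "pclijvsxzba" becomes "lvz".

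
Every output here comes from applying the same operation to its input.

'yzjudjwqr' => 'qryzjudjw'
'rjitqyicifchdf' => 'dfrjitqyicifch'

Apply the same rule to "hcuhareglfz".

fzhcuharegl

Rule — move the last 2 characters to the front (rotate right by 2).
For "hcuhareglfz" the result is "fzhcuharegl".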